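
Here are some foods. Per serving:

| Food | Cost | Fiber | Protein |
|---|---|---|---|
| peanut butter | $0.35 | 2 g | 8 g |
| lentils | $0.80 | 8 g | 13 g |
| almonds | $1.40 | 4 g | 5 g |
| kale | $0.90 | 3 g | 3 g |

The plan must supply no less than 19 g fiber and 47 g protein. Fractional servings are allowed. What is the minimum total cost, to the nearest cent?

$2.41

This is a tiny linear program; its minimum lies at a vertex of the feasible set. List the vertices and price them.
peanut butter only: max(19/2, 47/8) = 9.5 servings → $3.33.
lentils only: max(19/8, 47/13) = 3.615 servings → $2.89.
almonds only: max(19/4, 47/5) = 9.4 servings → $13.16.
kale only: max(19/3, 47/3) = 15.67 servings → $14.10.
peanut butter + lentils with both tight: 3.395 servings and 1.526 servings → $2.41.
peanut butter + almonds with both tight: 4.227 servings and 2.636 servings → $5.17.
peanut butter + kale with both tight: 4.667 servings and 3.222 servings → $4.53.
lentils + almonds with both targets exact would need a negative amount; discard.
lentils + kale: the both-tight solution has a negative serving — not a feasible corner.
almonds + kale: intersection lies outside the first quadrant.
The minimum over all feasible corners is $2.41.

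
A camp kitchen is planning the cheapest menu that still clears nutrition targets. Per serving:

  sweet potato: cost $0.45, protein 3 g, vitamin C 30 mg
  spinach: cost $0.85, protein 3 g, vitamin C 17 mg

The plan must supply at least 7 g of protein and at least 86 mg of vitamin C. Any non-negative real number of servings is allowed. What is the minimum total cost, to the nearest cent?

$1.29

sweet potato only: max(7/3, 86/30) = 2.867 servings → $1.29.
spinach only: max(7/3, 86/17) = 5.059 servings → $4.30.
sweet potato + spinach: intersection lies outside the first quadrant.
So the least-cost plan costs $1.29.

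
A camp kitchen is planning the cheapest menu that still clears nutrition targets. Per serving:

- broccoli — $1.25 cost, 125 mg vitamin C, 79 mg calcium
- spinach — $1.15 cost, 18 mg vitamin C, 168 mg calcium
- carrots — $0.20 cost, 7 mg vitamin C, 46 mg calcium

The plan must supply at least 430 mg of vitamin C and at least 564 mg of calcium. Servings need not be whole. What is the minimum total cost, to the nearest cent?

$5.21

The cheapest plan sits at a corner of the feasible region — with two constraints it uses at most two foods.
broccoli only: max(430/125, 564/79) = 7.139 servings → $8.92.
spinach only: max(430/18, 564/168) = 23.89 servings → $27.47.
carrots only: max(430/7, 564/46) = 61.43 servings → $12.29.
broccoli + spinach with both tight: 3.171 servings and 1.866 servings → $6.11.
broccoli + carrots with both tight: 3.046 servings and 7.029 servings → $5.21.
spinach + carrots: intersection lies outside the first quadrant.
Cheapest feasible corner: $5.21.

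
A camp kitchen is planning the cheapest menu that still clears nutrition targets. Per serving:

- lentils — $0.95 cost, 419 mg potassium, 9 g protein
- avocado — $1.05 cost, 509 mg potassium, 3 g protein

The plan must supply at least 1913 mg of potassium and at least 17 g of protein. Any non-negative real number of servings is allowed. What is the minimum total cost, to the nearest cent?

Check every corner: each single food scaled to meet both minima, and each pair solved so both constraints bind.
lentils only: max(1913/419, 17/9) = 4.566 servings → $4.34.
avocado only: max(1913/509, 17/3) = 5.667 servings → $5.95.
lentils + avocado with both tight: 0.8767 servings and 3.037 servings → $4.02.
Cheapest feasible corner: $4.02.

$4.02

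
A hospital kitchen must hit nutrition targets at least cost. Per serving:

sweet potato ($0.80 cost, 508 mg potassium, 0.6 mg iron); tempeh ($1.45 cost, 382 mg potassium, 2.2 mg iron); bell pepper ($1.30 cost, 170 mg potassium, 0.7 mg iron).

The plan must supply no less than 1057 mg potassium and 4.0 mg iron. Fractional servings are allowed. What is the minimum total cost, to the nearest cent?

sweet potato only: max(1057/508, 4.0/0.6) = 6.667 servings → $5.33.
tempeh only: max(1057/382, 4.0/2.2) = 2.767 servings → $4.01.
bell pepper only: max(1057/170, 4.0/0.7) = 6.218 servings → $8.08.
sweet potato + tempeh with both tight: 0.8976 servings and 1.573 servings → $3.00.
sweet potato + bell pepper with both tight: 0.2362 servings and 5.512 servings → $7.35.
tempeh + bell pepper: the both-tight solution has a negative serving — not a feasible corner.
The minimum over all feasible corners is $3.00.

$3.00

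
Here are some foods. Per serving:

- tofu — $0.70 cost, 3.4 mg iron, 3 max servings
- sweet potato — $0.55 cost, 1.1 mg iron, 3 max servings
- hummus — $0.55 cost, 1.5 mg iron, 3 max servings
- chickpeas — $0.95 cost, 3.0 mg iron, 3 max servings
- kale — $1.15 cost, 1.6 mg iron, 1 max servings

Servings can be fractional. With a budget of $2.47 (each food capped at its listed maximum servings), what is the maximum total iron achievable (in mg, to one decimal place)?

11.4 mg

Iron per dollar: tofu 4.857, chickpeas 3.158, hummus 2.727, sweet potato 2, kale 1.391.
Take 3 servings of tofu: spends $2.10, +10.2 mg iron (running total 10.2 mg).
Take 0.3895 servings of chickpeas: spends $0.37, +1.2 mg iron (running total 11.4 mg).
Filling greedily by iron-per-dollar is optimal for one linear limit, giving 11.4 mg.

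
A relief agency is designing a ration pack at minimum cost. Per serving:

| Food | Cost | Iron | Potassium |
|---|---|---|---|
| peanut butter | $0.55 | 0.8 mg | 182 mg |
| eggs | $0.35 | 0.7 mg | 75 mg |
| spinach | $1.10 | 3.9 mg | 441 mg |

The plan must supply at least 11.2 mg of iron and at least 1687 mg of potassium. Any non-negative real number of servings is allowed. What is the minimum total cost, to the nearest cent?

Compare the cost at each extreme point of the feasible region.
peanut butter only: max(11.2/0.8, 1687/182) = 14 servings → $7.70.
eggs only: max(11.2/0.7, 1687/75) = 22.49 servings → $7.87.
spinach only: max(11.2/3.9, 1687/441) = 3.825 servings → $4.21.
peanut butter + eggs with both tight: 5.058 servings and 10.22 servings → $6.36.
peanut butter + spinach with both tight: 4.594 servings and 1.929 servings → $4.65.
eggs + spinach: the both-tight solution has a negative serving — not a feasible corner.
Cheapest feasible corner: $4.21.

$4.21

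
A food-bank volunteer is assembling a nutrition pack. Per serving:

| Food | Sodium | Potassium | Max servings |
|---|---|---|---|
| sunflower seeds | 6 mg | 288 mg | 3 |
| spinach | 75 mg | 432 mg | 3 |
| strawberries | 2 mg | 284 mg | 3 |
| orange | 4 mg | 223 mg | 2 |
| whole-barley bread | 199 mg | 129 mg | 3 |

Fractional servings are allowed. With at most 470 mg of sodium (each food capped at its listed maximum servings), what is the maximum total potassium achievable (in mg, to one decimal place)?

3596.1 mg

Potassium per mg sodium: strawberries 142, orange 55.75, sunflower seeds 48, spinach 5.76, whole-barley bread 0.6482.
Take 3 servings of strawberries: uses 6 mg sodium, +852.0 mg potassium (running total 852.0 mg).
Take 2 servings of orange: uses 8 mg sodium, +446.0 mg potassium (running total 1298.0 mg).
Take 3 servings of sunflower seeds: uses 18 mg sodium, +864.0 mg potassium (running total 2162.0 mg).
Take 3 servings of spinach: uses 225 mg sodium, +1296.0 mg potassium (running total 3458.0 mg).
Take 1.07 servings of whole-barley bread: uses 213 mg sodium, +138.1 mg potassium (running total 3596.1 mg).
Filling greedily by potassium-per-mg sodium is optimal for one linear limit, giving 3596.1 mg.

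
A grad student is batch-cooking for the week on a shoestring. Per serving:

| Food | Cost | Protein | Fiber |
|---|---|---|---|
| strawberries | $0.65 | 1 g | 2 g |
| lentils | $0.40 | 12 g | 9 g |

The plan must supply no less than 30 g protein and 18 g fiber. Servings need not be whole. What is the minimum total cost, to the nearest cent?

$1.00

Minimising a linear cost over {protein ≥ 30, fiber ≥ 18, servings ≥ 0} — the optimum is at a vertex, using one or two foods.
strawberries only: max(30/1, 18/2) = 30 servings → $19.50.
lentils only: max(30/12, 18/9) = 2.5 servings → $1.00.
strawberries + lentils with both targets exact would need a negative amount; discard.
So the least-cost plan costs $1.00.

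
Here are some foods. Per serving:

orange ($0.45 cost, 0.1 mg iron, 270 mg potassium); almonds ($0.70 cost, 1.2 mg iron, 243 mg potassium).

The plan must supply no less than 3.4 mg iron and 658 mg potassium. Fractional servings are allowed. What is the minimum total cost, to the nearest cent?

$1.98

For a min-cost LP with two ≥-constraints, a basic feasible solution has at most two positive variables.
orange only: max(3.4/0.1, 658/270) = 34 servings → $15.30.
almonds only: max(3.4/1.2, 658/243) = 2.833 servings → $1.98.
orange + almonds: the both-tight solution has a negative serving — not a feasible corner.
Cheapest feasible corner: $1.98.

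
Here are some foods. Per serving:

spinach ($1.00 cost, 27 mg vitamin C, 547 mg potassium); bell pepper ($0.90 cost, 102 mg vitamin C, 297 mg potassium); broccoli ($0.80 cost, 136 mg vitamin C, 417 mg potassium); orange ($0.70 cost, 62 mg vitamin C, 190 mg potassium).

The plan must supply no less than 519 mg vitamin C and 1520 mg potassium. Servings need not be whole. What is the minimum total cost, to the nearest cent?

spinach only: max(519/27, 1520/547) = 19.22 servings → $19.22.
bell pepper only: max(519/102, 1520/297) = 5.118 servings → $4.61.
broccoli only: max(519/136, 1520/417) = 3.816 servings → $3.05.
orange only: max(519/62, 1520/190) = 8.371 servings → $5.86.
spinach + bell pepper with both tight: 0.01878 servings and 5.083 servings → $4.59.
spinach + broccoli with both targets exact would need a negative amount; discard.
spinach + orange with both targets exact would need a negative amount; discard.
bell pepper + broccoli with both tight: 4.53 servings and 0.4188 servings → $4.41.
bell pepper + orange with both tight: 4.524 servings and 0.9286 servings → $4.72.
broccoli + orange with both targets exact would need a negative amount; discard.
Cheapest feasible corner: $3.05.

$3.05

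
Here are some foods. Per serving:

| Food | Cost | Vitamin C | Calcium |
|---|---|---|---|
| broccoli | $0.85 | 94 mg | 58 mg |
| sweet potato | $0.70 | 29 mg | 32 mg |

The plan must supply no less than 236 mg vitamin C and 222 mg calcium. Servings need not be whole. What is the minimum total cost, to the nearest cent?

$3.25

A basic optimal solution has at most two foods positive. Try each food alone and each pair with both targets met exactly.
broccoli only: max(236/94, 222/58) = 3.828 servings → $3.25.
sweet potato only: max(236/29, 222/32) = 8.138 servings → $5.70.
broccoli + sweet potato with both tight: 0.8401 servings and 5.415 servings → $4.50.
So the least-cost plan costs $3.25.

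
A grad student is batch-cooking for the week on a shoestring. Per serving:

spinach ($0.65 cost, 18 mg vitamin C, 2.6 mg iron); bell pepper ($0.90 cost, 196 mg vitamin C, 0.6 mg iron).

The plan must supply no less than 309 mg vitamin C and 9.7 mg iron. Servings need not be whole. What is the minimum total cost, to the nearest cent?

$3.37

Compare the cost at each extreme point of the feasible region.
spinach only: max(309/18, 9.7/2.6) = 17.17 servings → $11.16.
bell pepper only: max(309/196, 9.7/0.6) = 16.17 servings → $14.55.
spinach + bell pepper with both tight: 3.44 servings and 1.261 servings → $3.37.
So the least-cost plan costs $3.37.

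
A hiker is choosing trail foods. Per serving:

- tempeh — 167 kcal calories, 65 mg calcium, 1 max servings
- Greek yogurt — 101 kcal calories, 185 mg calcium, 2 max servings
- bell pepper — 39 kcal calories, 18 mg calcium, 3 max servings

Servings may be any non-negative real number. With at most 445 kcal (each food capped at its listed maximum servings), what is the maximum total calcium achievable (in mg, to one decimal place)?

Calcium per kcal: Greek yogurt 1.832, bell pepper 0.4615, tempeh 0.3892.
Take 2 servings of Greek yogurt: uses 202 kcal, +370.0 mg calcium (running total 370.0 mg).
Take 3 servings of bell pepper: uses 117 kcal, +54.0 mg calcium (running total 424.0 mg).
Take 0.7545 servings of tempeh: uses 126 kcal, +49.0 mg calcium (running total 473.0 mg).
Filling greedily by calcium-per-kcal is optimal for one linear limit, giving 473.0 mg.

473.0 mg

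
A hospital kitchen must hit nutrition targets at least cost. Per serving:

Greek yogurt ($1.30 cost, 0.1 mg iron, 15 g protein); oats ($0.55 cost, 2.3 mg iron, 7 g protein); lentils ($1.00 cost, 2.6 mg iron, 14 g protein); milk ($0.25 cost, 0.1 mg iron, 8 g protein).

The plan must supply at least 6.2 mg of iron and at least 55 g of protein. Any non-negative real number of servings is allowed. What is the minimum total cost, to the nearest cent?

An LP optimum is at a vertex; with two nutrient constraints at most two foods are used. Check each candidate.
Greek yogurt only: max(6.2/0.1, 55/15) = 62 servings → $80.60.
oats only: max(6.2/2.3, 55/7) = 7.857 servings → $4.32.
lentils only: max(6.2/2.6, 55/14) = 3.929 servings → $3.93.
milk only: max(6.2/0.1, 55/8) = 62 servings → $15.50.
Greek yogurt + oats with both tight: 2.459 servings and 2.589 servings → $4.62.
Greek yogurt + lentils with both tight: 1.495 servings and 2.327 servings → $4.27.
Greek yogurt + milk with both targets exact would need a negative amount; discard.
oats + lentils with both targets exact would need a negative amount; discard.
oats + milk with both tight: 2.492 servings and 4.695 servings → $2.54.
lentils + milk with both tight: 2.273 servings and 2.897 servings → $3.00.
The minimum over all feasible corners is $2.54.

$2.54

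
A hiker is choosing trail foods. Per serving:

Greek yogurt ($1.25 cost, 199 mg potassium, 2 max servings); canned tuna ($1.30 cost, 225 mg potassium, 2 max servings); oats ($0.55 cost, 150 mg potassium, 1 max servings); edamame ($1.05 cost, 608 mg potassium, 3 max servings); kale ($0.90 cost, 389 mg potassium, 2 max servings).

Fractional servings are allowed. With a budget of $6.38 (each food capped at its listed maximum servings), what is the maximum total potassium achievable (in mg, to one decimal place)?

2904.3 mg

Potassium per dollar: edamame 579, kale 432.2, oats 272.7, canned tuna 173.1, Greek yogurt 159.2.
Take 3 servings of edamame: spends $3.15, +1824.0 mg potassium (running total 1824.0 mg).
Take 2 servings of kale: spends $1.80, +778.0 mg potassium (running total 2602.0 mg).
Take 1 serving of oats: spends $0.55, +150.0 mg potassium (running total 2752.0 mg).
Take 0.6769 servings of canned tuna: spends $0.88, +152.3 mg potassium (running total 2904.3 mg).
Greedy by best ratio exhausts the cost allowance optimally: 2904.3 mg.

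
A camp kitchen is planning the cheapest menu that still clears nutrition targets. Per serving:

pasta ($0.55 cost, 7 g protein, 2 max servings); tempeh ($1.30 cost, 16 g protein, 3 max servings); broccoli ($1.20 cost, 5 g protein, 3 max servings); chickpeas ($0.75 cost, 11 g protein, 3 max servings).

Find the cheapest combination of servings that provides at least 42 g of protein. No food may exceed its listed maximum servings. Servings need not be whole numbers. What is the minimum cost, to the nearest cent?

Cost per g of protein: chickpeas $0.0682, pasta $0.0786, tempeh $0.0813, broccoli $0.2400.
Take 3 servings of chickpeas: +33.0 g protein for $2.25 (total $2.25, still need 9.0 g).
Take 1.286 servings of pasta: +9.0 g protein for $0.71 (total $2.96, still need 0.0 g).
Filling from the cheapest source first is optimal under one linear minimum: $2.96.

$2.96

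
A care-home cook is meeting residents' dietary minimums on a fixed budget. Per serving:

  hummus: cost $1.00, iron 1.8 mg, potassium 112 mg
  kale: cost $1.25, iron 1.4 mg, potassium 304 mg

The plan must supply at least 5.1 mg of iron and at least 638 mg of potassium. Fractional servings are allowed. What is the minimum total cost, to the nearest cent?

For a min-cost LP with two ≥-constraints, a basic feasible solution has at most two positive variables.
hummus only: max(5.1/1.8, 638/112) = 5.696 servings → $5.70.
kale only: max(5.1/1.4, 638/304) = 3.643 servings → $4.55.
hummus + kale with both tight: 1.683 servings and 1.478 servings → $3.53.
The minimum over all feasible corners is $3.53.

$3.53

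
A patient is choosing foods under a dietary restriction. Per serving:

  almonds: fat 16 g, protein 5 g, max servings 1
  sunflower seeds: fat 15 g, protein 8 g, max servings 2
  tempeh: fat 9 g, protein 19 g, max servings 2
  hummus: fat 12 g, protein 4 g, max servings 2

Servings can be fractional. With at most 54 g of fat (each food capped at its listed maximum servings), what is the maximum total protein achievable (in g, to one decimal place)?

Protein per g fat: tempeh 2.111, sunflower seeds 0.5333, hummus 0.3333, almonds 0.3125.
Take 2 servings of tempeh: uses 18 g fat, +38.0 g protein (running total 38.0 g).
Take 2 servings of sunflower seeds: uses 30 g fat, +16.0 g protein (running total 54.0 g).
Take 0.5 servings of hummus: uses 6 g fat, +2.0 g protein (running total 56.0 g).
Filling greedily by protein-per-g fat is optimal for one linear limit, giving 56.0 g.

56.0 g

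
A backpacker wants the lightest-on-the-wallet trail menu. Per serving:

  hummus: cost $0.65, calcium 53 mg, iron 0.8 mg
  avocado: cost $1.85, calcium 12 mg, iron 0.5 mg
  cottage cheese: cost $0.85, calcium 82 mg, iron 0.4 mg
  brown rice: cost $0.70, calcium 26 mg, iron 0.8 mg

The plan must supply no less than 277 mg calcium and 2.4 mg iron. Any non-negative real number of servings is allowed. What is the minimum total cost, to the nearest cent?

hummus only: max(277/53, 2.4/0.8) = 5.226 servings → $3.40.
avocado only: max(277/12, 2.4/0.5) = 23.08 servings → $42.70.
cottage cheese only: max(277/82, 2.4/0.4) = 6 servings → $5.10.
brown rice only: max(277/26, 2.4/0.8) = 10.65 servings → $7.46.
hummus + avocado: intersection lies outside the first quadrant.
hummus + cottage cheese with both tight: 1.937 servings and 2.126 servings → $3.07.
hummus + brown rice: intersection lies outside the first quadrant.
avocado + cottage cheese with both tight: 2.376 servings and 3.03 servings → $6.97.
avocado + brown rice: the both-tight solution has a negative serving — not a feasible corner.
cottage cheese + brown rice with both tight: 2.884 servings and 1.558 servings → $3.54.
So the least-cost plan costs $3.07.

$3.07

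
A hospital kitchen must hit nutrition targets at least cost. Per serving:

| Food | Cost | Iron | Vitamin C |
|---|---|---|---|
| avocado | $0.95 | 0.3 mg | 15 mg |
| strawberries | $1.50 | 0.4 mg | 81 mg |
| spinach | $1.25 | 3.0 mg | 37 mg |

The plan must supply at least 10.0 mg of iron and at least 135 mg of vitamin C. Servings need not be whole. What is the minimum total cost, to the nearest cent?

This is a tiny linear program; its minimum lies at a vertex of the feasible set. List the vertices and price them.
avocado only: max(10.0/0.3, 135/15) = 33.33 servings → $31.67.
strawberries only: max(10.0/0.4, 135/81) = 25 servings → $37.50.
spinach only: max(10.0/3.0, 135/37) = 3.649 servings → $4.56.
avocado + strawberries: the both-tight solution has a negative serving — not a feasible corner.
avocado + spinach with both tight: 1.032 servings and 3.23 servings → $5.02.
strawberries + spinach with both tight: 0.1534 servings and 3.313 servings → $4.37.
So the least-cost plan costs $4.37.

$4.37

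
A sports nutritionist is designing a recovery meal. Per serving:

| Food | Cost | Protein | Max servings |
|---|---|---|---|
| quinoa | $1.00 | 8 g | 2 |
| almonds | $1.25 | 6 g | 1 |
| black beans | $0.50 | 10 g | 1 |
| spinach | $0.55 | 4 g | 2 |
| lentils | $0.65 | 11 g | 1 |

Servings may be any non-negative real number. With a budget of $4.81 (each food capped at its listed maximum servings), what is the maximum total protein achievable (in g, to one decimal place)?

Protein per dollar: black beans 20, lentils 16.92, quinoa 8, spinach 7.273, almonds 4.8.
Take 1 serving of black beans: spends $0.50, +10.0 g protein (running total 10.0 g).
Take 1 serving of lentils: spends $0.65, +11.0 g protein (running total 21.0 g).
Take 2 servings of quinoa: spends $2.00, +16.0 g protein (running total 37.0 g).
Take 2 servings of spinach: spends $1.10, +8.0 g protein (running total 45.0 g).
Take 0.448 servings of almonds: spends $0.56, +2.7 g protein (running total 47.7 g).
Filling greedily by protein-per-dollar is optimal for one linear limit, giving 47.7 g.

47.7 g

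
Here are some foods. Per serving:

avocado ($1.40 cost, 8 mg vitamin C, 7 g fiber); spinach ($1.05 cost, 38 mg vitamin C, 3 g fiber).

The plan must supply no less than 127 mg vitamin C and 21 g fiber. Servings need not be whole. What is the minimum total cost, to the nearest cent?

At the optimum either one food covers both requirements or two foods hit both targets exactly; no other combination can be cheaper.
avocado only: max(127/8, 21/7) = 15.88 servings → $22.23.
spinach only: max(127/38, 21/3) = 7 servings → $7.35.
avocado + spinach with both tight: 1.723 servings and 2.979 servings → $5.54.
So the least-cost plan costs $5.54.

$5.54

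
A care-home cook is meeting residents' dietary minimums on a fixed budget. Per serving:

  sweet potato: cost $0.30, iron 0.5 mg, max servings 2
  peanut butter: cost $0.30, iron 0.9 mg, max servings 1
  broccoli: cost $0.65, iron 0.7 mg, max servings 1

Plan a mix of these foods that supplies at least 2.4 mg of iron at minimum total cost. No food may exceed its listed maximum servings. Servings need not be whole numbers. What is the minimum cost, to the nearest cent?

Cost per mg of iron: peanut butter $0.3333, sweet potato $0.6000, broccoli $0.9286.
Take 1 serving of peanut butter: +0.9 mg iron for $0.30 (total $0.30, still need 1.5 mg).
Take 2 servings of sweet potato: +1.0 mg iron for $0.60 (total $0.90, still need 0.5 mg).
Take 0.7143 servings of broccoli: +0.5 mg iron for $0.46 (total $1.36, still need 0.0 mg).
Filling from the cheapest source first is optimal under one linear minimum: $1.36.

$1.36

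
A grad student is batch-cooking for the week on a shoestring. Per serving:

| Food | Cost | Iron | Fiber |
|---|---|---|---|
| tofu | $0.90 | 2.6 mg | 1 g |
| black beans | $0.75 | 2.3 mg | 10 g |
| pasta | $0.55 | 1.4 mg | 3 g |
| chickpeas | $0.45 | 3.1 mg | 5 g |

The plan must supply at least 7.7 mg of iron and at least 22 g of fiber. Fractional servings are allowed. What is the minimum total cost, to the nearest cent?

$1.75

A basic optimal solution has at most two foods positive. Try each food alone and each pair with both targets met exactly.
tofu only: max(7.7/2.6, 22/1) = 22 servings → $19.80.
black beans only: max(7.7/2.3, 22/10) = 3.348 servings → $2.51.
pasta only: max(7.7/1.4, 22/3) = 7.333 servings → $4.03.
chickpeas only: max(7.7/3.1, 22/5) = 4.4 servings → $1.98.
tofu + black beans with both tight: 1.114 servings and 2.089 servings → $2.57.
tofu + pasta: the both-tight solution has a negative serving — not a feasible corner.
tofu + chickpeas: the both-tight solution has a negative serving — not a feasible corner.
black beans + pasta with both tight: 1.085 servings and 3.718 servings → $2.86.
black beans + chickpeas with both tight: 1.523 servings and 1.354 servings → $1.75.
pasta + chickpeas: intersection lies outside the first quadrant.
So the least-cost plan costs $1.75.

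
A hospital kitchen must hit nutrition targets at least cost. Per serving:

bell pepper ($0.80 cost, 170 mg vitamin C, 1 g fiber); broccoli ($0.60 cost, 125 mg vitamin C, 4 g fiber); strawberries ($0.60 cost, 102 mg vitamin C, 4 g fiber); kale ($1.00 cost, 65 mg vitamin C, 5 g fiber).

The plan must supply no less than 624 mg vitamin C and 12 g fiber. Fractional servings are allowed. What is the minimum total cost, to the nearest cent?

An LP optimum is at a vertex; with two nutrient constraints at most two foods are used. Check each candidate.
bell pepper only: max(624/170, 12/1) = 12 servings → $9.60.
broccoli only: max(624/125, 12/4) = 4.992 servings → $3.00.
strawberries only: max(624/102, 12/4) = 6.118 servings → $3.67.
kale only: max(624/65, 12/5) = 9.6 servings → $9.60.
bell pepper + broccoli with both tight: 1.795 servings and 2.551 servings → $2.97.
bell pepper + strawberries with both tight: 2.201 servings and 2.45 servings → $3.23.
bell pepper + kale with both tight: 2.981 servings and 1.804 servings → $4.19.
broccoli + strawberries with both targets exact would need a negative amount; discard.
broccoli + kale with both targets exact would need a negative amount; discard.
strawberries + kale: intersection lies outside the first quadrant.
The minimum over all feasible corners is $2.97.

$2.97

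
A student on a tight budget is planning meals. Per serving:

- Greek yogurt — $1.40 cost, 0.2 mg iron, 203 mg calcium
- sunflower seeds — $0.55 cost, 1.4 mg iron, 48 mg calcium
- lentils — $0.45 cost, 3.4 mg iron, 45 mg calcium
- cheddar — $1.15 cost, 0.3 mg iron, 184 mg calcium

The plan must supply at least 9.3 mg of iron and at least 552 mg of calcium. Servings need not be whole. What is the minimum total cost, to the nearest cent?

The cheapest plan sits at a corner of the feasible region — with two constraints it uses at most two foods.
Greek yogurt only: max(9.3/0.2, 552/203) = 46.5 servings → $65.10.
sunflower seeds only: max(9.3/1.4, 552/48) = 11.5 servings → $6.33.
lentils only: max(9.3/3.4, 552/45) = 12.27 servings → $5.52.
cheddar only: max(9.3/0.3, 552/184) = 31 servings → $35.65.
Greek yogurt + sunflower seeds with both tight: 1.189 servings and 6.473 servings → $5.22.
Greek yogurt + lentils with both tight: 2.141 servings and 2.609 servings → $4.17.
Greek yogurt + cheddar: the both-tight solution has a negative serving — not a feasible corner.
sunflower seeds + lentils: intersection lies outside the first quadrant.
sunflower seeds + cheddar with both tight: 6.355 servings and 1.342 servings → $5.04.
lentils + cheddar with both tight: 2.525 servings and 2.382 servings → $3.88.
So the least-cost plan costs $3.88.

$3.88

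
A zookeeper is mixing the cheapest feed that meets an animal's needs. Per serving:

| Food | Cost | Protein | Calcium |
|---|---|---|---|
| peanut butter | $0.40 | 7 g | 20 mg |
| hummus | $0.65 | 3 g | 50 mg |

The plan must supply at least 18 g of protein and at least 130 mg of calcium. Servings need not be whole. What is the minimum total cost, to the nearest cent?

$1.94

peanut butter only: max(18/7, 130/20) = 6.5 servings → $2.60.
hummus only: max(18/3, 130/50) = 6 servings → $3.90.
peanut butter + hummus with both tight: 1.759 servings and 1.897 servings → $1.94.
So the least-cost plan costs $1.94.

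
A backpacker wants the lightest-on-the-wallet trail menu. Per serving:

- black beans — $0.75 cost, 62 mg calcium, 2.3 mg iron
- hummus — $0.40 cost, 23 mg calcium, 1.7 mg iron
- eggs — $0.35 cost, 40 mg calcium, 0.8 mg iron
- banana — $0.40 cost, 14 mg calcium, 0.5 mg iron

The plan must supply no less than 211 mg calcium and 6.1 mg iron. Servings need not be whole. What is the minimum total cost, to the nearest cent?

A basic optimal solution has at most two foods positive. Try each food alone and each pair with both targets met exactly.
black beans only: max(211/62, 6.1/2.3) = 3.403 servings → $2.55.
hummus only: max(211/23, 6.1/1.7) = 9.174 servings → $3.67.
eggs only: max(211/40, 6.1/0.8) = 7.625 servings → $2.67.
banana only: max(211/14, 6.1/0.5) = 15.07 servings → $6.03.
black beans + hummus: the both-tight solution has a negative serving — not a feasible corner.
black beans + eggs with both tight: 1.774 servings and 2.526 servings → $2.21.
black beans + banana with both targets exact would need a negative amount; discard.
hummus + eggs with both tight: 1.516 servings and 4.403 servings → $2.15.
hummus + banana: intersection lies outside the first quadrant.
eggs + banana with both tight: 2.284 servings and 8.545 servings → $4.22.
Cheapest feasible corner: $2.15.

$2.15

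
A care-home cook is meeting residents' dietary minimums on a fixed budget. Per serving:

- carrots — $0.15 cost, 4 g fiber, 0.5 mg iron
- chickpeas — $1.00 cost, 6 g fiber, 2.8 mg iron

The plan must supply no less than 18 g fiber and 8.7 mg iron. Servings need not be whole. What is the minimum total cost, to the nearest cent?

$2.61

This is a tiny linear program; its minimum lies at a vertex of the feasible set. List the vertices and price them.
carrots only: max(18/4, 8.7/0.5) = 17.4 servings → $2.61.
chickpeas only: max(18/6, 8.7/2.8) = 3.107 servings → $3.11.
carrots + chickpeas: the both-tight solution has a negative serving — not a feasible corner.
Cheapest feasible corner: $2.61.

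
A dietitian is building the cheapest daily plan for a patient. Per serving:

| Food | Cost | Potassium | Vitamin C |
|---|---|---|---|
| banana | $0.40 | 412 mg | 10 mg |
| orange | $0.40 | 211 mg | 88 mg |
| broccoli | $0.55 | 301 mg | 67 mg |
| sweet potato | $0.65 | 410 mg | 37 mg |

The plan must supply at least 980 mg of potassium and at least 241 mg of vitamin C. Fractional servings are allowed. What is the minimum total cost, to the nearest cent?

$1.46

At the optimum either one food covers both requirements or two foods hit both targets exactly; no other combination can be cheaper.
banana only: max(980/412, 241/10) = 24.1 servings → $9.64.
orange only: max(980/211, 241/88) = 4.645 servings → $1.86.
broccoli only: max(980/301, 241/67) = 3.597 servings → $1.98.
sweet potato only: max(980/410, 241/37) = 6.514 servings → $4.23.
banana + orange with both tight: 1.036 servings and 2.621 servings → $1.46.
banana + broccoli: intersection lies outside the first quadrant.
banana + sweet potato with both targets exact would need a negative amount; discard.
orange + broccoli with both tight: 0.5571 servings and 2.865 servings → $1.80.
orange + sweet potato with both tight: 2.212 servings and 1.252 servings → $1.70.
broccoli + sweet potato: intersection lies outside the first quadrant.
Cheapest feasible corner: $1.46.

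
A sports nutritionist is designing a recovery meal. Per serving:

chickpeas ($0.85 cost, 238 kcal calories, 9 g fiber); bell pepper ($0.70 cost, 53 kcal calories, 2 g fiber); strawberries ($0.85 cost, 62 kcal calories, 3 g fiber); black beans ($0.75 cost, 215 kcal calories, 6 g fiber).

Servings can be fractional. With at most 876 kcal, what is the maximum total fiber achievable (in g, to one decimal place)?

Fiber per kcal: strawberries 0.04839, chickpeas 0.03782, bell pepper 0.03774, black beans 0.02791.
With no serving limits, spend the whole calories allowance on strawberries: 876 kcal / 62 kcal × 3 g = 42.4 g.

42.4 g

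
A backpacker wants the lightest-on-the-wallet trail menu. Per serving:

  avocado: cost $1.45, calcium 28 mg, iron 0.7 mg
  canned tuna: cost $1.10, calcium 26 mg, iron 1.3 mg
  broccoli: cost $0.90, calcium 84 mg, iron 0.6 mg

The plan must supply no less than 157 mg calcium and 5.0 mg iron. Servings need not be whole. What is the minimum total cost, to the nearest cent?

Compare the cost at each extreme point of the feasible region.
avocado only: max(157/28, 5.0/0.7) = 7.143 servings → $10.36.
canned tuna only: max(157/26, 5.0/1.3) = 6.038 servings → $6.64.
broccoli only: max(157/84, 5.0/0.6) = 8.333 servings → $7.50.
avocado + canned tuna with both tight: 4.071 servings and 1.654 servings → $7.72.
avocado + broccoli: the both-tight solution has a negative serving — not a feasible corner.
canned tuna + broccoli with both tight: 3.481 servings and 0.7917 servings → $4.54.
Cheapest feasible corner: $4.54.

$4.54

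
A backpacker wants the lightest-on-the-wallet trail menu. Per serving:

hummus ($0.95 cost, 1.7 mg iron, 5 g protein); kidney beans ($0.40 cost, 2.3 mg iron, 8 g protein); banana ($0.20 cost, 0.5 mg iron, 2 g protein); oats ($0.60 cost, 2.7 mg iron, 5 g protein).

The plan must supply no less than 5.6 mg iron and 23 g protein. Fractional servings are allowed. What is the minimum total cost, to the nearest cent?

$1.15

hummus only: max(5.6/1.7, 23/5) = 4.6 servings → $4.37.
kidney beans only: max(5.6/2.3, 23/8) = 2.875 servings → $1.15.
banana only: max(5.6/0.5, 23/2) = 11.5 servings → $2.30.
oats only: max(5.6/2.7, 23/5) = 4.6 servings → $2.76.
hummus + kidney beans with both targets exact would need a negative amount; discard.
hummus + banana: intersection lies outside the first quadrant.
hummus + oats: intersection lies outside the first quadrant.
kidney beans + banana: the both-tight solution has a negative serving — not a feasible corner.
kidney beans + oats with both targets exact would need a negative amount; discard.
banana + oats: the both-tight solution has a negative serving — not a feasible corner.
The minimum over all feasible corners is $1.15.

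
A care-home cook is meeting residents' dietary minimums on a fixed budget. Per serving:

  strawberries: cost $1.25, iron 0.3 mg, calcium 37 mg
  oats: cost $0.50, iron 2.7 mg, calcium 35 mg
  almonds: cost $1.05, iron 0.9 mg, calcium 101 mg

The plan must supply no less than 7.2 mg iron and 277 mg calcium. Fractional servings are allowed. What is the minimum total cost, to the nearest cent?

Minimising a linear cost over {iron ≥ 7.2, calcium ≥ 277, servings ≥ 0} — the optimum is at a vertex, using one or two foods.
strawberries only: max(7.2/0.3, 277/37) = 24 servings → $30.00.
oats only: max(7.2/2.7, 277/35) = 7.914 servings → $3.96.
almonds only: max(7.2/0.9, 277/101) = 8 servings → $8.40.
strawberries + oats with both tight: 5.547 servings and 2.05 servings → $7.96.
strawberries + almonds: intersection lies outside the first quadrant.
oats + almonds with both tight: 1.981 servings and 2.056 servings → $3.15.
The minimum over all feasible corners is $3.15.

$3.15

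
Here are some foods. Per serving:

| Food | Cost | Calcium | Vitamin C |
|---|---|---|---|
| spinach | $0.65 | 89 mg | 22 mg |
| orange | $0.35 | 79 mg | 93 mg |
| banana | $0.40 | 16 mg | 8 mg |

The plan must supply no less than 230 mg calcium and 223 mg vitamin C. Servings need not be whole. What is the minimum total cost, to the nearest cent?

$1.02

Minimising a linear cost over {calcium ≥ 230, vitamin C ≥ 223, servings ≥ 0} — the optimum is at a vertex, using one or two foods.
spinach only: max(230/89, 223/22) = 10.14 servings → $6.59.
orange only: max(230/79, 223/93) = 2.911 servings → $1.02.
banana only: max(230/16, 223/8) = 27.88 servings → $11.15.
spinach + orange with both tight: 0.577 servings and 2.261 servings → $1.17.
spinach + banana with both targets exact would need a negative amount; discard.
orange + banana with both tight: 2.019 servings and 4.408 servings → $2.47.
The minimum over all feasible corners is $1.02.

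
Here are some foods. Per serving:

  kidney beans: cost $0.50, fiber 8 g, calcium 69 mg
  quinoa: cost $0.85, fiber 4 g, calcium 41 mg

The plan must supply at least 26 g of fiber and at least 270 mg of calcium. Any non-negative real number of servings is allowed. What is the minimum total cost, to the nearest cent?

$1.96

For a min-cost LP with two ≥-constraints, a basic feasible solution has at most two positive variables.
kidney beans only: max(26/8, 270/69) = 3.913 servings → $1.96.
quinoa only: max(26/4, 270/41) = 6.585 servings → $5.60.
kidney beans + quinoa with both targets exact would need a negative amount; discard.
So the least-cost plan costs $1.96.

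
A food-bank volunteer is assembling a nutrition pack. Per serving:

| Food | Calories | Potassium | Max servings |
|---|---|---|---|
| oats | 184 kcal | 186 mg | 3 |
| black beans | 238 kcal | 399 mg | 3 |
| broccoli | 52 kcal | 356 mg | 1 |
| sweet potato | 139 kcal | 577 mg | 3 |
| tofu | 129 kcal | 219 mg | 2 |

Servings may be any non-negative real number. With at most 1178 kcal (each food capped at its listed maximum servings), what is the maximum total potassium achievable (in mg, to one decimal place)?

3281.1 mg

Potassium per kcal: broccoli 6.846, sweet potato 4.151, tofu 1.698, black beans 1.676, oats 1.011.
Take 1 serving of broccoli: uses 52 kcal, +356.0 mg potassium (running total 356.0 mg).
Take 3 servings of sweet potato: uses 417 kcal, +1731.0 mg potassium (running total 2087.0 mg).
Take 2 servings of tofu: uses 258 kcal, +438.0 mg potassium (running total 2525.0 mg).
Take 1.895 servings of black beans: uses 451 kcal, +756.1 mg potassium (running total 3281.1 mg).
Greedy by best ratio exhausts the calories allowance optimally: 3281.1 mg.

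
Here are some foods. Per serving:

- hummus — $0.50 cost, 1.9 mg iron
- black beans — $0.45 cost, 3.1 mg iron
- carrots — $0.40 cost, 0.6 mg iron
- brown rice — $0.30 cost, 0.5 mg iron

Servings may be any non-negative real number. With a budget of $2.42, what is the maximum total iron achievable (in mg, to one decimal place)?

Iron per dollar: black beans 6.889, hummus 3.8, brown rice 1.667, carrots 1.5.
With no serving limits, spend the whole cost allowance on black beans: $2.42 / $0.45 × 3.1 mg = 16.7 mg.

16.7 mg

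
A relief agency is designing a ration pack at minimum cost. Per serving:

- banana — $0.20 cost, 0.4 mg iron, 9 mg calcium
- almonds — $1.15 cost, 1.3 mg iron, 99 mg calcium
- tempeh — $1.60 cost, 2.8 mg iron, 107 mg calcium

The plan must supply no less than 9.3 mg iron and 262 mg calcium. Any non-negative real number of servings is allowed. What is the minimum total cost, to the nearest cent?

This is a tiny linear program; its minimum lies at a vertex of the feasible set. List the vertices and price them.
banana only: max(9.3/0.4, 262/9) = 29.11 servings → $5.82.
almonds only: max(9.3/1.3, 262/99) = 7.154 servings → $8.23.
tempeh only: max(9.3/2.8, 262/107) = 3.321 servings → $5.31.
banana + almonds with both tight: 20.79 servings and 0.7563 servings → $5.03.
banana + tempeh with both tight: 14.86 servings and 1.199 servings → $4.89.
almonds + tempeh: the both-tight solution has a negative serving — not a feasible corner.
Cheapest feasible corner: $4.89.

$4.89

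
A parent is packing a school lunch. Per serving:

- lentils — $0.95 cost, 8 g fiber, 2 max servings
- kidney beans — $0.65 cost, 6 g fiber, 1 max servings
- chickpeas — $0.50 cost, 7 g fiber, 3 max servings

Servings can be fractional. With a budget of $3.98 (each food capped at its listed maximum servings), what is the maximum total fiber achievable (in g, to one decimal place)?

42.4 g

Fiber per dollar: chickpeas 14, kidney beans 9.231, lentils 8.421.
Take 3 servings of chickpeas: spends $1.50, +21.0 g fiber (running total 21.0 g).
Take 1 serving of kidney beans: spends $0.65, +6.0 g fiber (running total 27.0 g).
Take 1.926 servings of lentils: spends $1.83, +15.4 g fiber (running total 42.4 g).
Filling greedily by fiber-per-dollar is optimal for one linear limit, giving 42.4 g.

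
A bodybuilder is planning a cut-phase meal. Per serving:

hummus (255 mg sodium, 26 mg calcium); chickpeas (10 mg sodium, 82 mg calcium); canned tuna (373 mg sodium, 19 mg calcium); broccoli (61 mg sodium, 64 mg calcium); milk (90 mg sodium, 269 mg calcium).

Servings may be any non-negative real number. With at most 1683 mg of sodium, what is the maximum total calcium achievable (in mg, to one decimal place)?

Calcium per mg sodium: chickpeas 8.2, milk 2.989, broccoli 1.049, hummus 0.102, canned tuna 0.05094.
With no serving limits, spend the whole sodium allowance on chickpeas: 1683 mg / 10 mg × 82 mg = 13800.6 mg.

13800.6 mg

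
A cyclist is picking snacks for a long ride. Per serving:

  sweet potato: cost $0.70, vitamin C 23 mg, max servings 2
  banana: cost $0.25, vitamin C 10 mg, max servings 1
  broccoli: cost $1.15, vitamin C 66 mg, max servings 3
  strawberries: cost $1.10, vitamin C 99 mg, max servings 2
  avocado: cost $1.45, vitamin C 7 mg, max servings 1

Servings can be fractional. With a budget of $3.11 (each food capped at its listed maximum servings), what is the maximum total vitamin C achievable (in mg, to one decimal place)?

250.2 mg

Vitamin C per dollar: strawberries 90, broccoli 57.39, banana 40, sweet potato 32.86, avocado 4.828.
Take 2 servings of strawberries: spends $2.20, +198.0 mg vitamin C (running total 198.0 mg).
Take 0.7913 servings of broccoli: spends $0.91, +52.2 mg vitamin C (running total 250.2 mg).
Filling greedily by vitamin C-per-dollar is optimal for one linear limit, giving 250.2 mg.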